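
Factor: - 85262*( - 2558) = 2^2*89^1* 479^1*1279^1 = 218100196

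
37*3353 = 124061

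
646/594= 323/297 = 1.09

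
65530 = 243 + 65287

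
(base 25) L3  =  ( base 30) hi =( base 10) 528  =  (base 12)380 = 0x210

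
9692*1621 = 15710732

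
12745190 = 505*25238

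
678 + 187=865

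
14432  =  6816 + 7616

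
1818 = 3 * 606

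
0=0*1458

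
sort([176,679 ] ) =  [ 176 , 679]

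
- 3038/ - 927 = 3 + 257/927= 3.28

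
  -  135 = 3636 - 3771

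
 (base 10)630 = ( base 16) 276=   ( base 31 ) KA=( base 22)16E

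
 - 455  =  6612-7067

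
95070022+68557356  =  163627378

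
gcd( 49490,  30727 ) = 1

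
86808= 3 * 28936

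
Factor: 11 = 11^1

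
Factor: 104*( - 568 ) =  - 2^6*13^1*71^1 = -  59072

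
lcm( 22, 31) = 682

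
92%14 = 8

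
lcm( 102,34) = 102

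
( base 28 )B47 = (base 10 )8743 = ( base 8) 21047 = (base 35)74S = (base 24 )f47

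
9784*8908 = 87155872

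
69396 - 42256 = 27140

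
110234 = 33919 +76315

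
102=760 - 658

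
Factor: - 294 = -2^1 *3^1*7^2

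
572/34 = 16 + 14/17= 16.82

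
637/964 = 637/964 = 0.66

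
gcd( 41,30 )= 1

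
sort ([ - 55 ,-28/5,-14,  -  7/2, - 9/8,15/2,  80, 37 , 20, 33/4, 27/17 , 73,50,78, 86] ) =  [ - 55 , - 14, - 28/5,-7/2,- 9/8, 27/17,  15/2,  33/4, 20 , 37, 50, 73 , 78, 80, 86]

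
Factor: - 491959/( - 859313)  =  533/931 = 7^( - 2) * 13^1*19^( - 1)*41^1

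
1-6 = -5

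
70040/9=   70040/9 = 7782.22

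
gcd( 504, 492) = 12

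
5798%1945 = 1908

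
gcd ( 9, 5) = 1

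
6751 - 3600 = 3151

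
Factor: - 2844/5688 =- 2^( - 1) = -1/2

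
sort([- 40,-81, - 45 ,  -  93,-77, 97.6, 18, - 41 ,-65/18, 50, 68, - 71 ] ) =[-93,  -  81,-77, - 71,-45, - 41, - 40,  -  65/18,18,50,68, 97.6 ] 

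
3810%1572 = 666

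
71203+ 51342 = 122545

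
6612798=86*76893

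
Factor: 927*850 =2^1  *  3^2*5^2*17^1 * 103^1 = 787950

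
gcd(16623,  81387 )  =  9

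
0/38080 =0 = 0.00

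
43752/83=527 + 11/83 = 527.13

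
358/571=358/571 = 0.63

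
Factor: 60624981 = 3^2*37^1*182057^1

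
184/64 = 2 +7/8=2.88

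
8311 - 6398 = 1913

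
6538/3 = 6538/3 = 2179.33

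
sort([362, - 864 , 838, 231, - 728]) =[ - 864, - 728, 231 , 362, 838 ]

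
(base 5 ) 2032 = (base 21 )cf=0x10B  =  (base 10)267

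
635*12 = 7620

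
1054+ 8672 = 9726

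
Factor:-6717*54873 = -368581941= - 3^3 * 7^1*13^1*67^1*2239^1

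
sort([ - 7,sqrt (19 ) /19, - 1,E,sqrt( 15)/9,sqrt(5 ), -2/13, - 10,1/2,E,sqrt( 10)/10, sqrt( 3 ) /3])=[ - 10, - 7, - 1, - 2/13,sqrt (19 )/19, sqrt(10) /10, sqrt( 15)/9,1/2,sqrt (3) /3, sqrt(5 ),E,E ]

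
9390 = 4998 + 4392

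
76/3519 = 76/3519 = 0.02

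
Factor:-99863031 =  - 3^1*19^1*67^1*79^1*331^1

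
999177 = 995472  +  3705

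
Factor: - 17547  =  -3^1*5849^1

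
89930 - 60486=29444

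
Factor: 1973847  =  3^1*73^1*9013^1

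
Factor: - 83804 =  - 2^2*7^1 * 41^1*73^1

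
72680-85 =72595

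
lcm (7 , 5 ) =35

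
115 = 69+46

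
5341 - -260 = 5601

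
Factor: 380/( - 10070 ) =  - 2^1*53^( - 1) = - 2/53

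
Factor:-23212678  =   - 2^1*11606339^1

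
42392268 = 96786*438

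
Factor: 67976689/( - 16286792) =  - 2^(-3 )*11^1*347^(-1 )*5867^( - 1 )*6179699^1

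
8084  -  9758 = -1674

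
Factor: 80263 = 80263^1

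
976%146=100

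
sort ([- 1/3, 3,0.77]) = [ - 1/3,0.77 , 3] 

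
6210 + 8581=14791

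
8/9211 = 8/9211=0.00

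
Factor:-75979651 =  - 11^2 *19^1*33049^1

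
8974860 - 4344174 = 4630686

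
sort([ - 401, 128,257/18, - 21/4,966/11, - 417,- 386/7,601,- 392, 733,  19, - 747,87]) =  [ - 747, - 417,-401, - 392, - 386/7, - 21/4,257/18,19,87, 966/11,128, 601,733]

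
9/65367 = 1/7263= 0.00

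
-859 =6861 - 7720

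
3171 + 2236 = 5407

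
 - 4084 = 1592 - 5676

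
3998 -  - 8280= 12278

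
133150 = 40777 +92373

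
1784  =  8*223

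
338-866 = -528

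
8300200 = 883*9400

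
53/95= 53/95 = 0.56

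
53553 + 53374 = 106927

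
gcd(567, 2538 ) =27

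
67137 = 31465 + 35672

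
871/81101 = 871/81101=0.01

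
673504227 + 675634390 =1349138617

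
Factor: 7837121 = 7837121^1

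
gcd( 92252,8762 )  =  2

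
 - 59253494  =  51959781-111213275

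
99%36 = 27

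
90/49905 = 2/1109 = 0.00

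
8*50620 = 404960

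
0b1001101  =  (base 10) 77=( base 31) 2F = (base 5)302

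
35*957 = 33495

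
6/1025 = 6/1025 = 0.01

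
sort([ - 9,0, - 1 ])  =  [ - 9, - 1,0 ]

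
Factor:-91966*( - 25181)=2^1*7^1 * 13^2 * 149^1*6569^1 = 2315795846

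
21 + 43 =64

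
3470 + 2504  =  5974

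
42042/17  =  42042/17=2473.06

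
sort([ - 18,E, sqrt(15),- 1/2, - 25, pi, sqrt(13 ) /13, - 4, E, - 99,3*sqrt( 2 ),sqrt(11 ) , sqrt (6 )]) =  [ - 99, - 25, - 18, - 4 , - 1/2, sqrt( 13 ) /13 , sqrt(6), E,E, pi, sqrt( 11 ),sqrt ( 15), 3*sqrt(2 )]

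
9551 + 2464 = 12015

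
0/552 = 0 = 0.00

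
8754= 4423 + 4331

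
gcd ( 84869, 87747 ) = 1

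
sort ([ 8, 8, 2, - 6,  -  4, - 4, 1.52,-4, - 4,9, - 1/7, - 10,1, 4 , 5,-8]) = [ - 10, - 8,-6, - 4, - 4, - 4, - 4, - 1/7, 1, 1.52,2, 4, 5, 8, 8, 9]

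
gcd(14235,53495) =65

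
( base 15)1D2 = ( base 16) 1a6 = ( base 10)422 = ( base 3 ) 120122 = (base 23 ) i8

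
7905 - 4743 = 3162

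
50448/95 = 531 + 3/95= 531.03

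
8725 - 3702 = 5023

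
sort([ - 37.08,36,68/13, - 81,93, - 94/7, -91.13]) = [ - 91.13,  -  81, - 37.08, - 94/7,68/13, 36,93]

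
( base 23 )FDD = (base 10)8247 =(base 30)94r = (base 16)2037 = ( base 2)10000000110111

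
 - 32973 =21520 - 54493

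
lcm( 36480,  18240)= 36480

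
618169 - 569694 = 48475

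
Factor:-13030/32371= - 2^1*5^1*1303^1*32371^( - 1)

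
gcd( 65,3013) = 1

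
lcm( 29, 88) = 2552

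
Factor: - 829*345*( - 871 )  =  249110355 = 3^1*5^1*13^1  *  23^1*67^1*829^1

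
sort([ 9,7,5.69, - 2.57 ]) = [ - 2.57,5.69,7,9]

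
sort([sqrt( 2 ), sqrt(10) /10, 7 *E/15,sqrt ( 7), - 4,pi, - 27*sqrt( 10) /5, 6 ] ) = [ - 27 * sqrt( 10 ) /5, - 4,sqrt ( 10)/10, 7*E/15, sqrt(2) , sqrt(7),pi,  6 ]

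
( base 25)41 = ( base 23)49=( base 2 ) 1100101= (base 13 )7a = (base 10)101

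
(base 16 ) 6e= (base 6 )302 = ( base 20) 5a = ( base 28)3Q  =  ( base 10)110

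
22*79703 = 1753466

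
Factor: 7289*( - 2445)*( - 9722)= 2^1*3^1*5^1*37^1  *163^1*197^1*4861^1 = 173261643810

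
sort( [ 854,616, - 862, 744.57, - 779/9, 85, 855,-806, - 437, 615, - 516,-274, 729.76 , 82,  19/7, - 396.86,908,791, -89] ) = [ - 862, - 806,- 516, - 437,-396.86,  -  274, - 89,- 779/9, 19/7,82, 85,615, 616,  729.76,744.57,791,854,855,908 ] 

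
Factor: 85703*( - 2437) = -2437^1*85703^1 = - 208858211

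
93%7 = 2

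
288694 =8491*34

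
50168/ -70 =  - 25084/35 = - 716.69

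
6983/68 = 102 + 47/68  =  102.69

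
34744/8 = 4343 = 4343.00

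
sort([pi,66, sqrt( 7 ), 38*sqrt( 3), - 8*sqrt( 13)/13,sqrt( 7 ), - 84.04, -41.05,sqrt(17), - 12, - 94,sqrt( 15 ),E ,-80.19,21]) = [-94,- 84.04,-80.19, - 41.05, - 12, - 8*sqrt( 13) /13, sqrt(7),sqrt( 7),E,  pi,sqrt(15), sqrt(17),21, 38*sqrt (3 ),66]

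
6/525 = 2/175 = 0.01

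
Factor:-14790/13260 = -2^ (  -  1 )*13^( - 1)*29^1 = - 29/26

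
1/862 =1/862 = 0.00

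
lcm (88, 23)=2024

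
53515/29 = 53515/29 = 1845.34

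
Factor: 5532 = 2^2 * 3^1 * 461^1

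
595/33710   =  119/6742 = 0.02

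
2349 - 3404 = -1055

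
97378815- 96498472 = 880343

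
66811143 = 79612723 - 12801580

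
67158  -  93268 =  - 26110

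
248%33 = 17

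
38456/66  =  582 + 2/3 = 582.67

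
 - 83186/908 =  -41593/454 =- 91.61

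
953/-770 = - 2 + 587/770=-  1.24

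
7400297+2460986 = 9861283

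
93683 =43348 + 50335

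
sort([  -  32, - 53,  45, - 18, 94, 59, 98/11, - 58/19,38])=[-53, - 32,-18, - 58/19, 98/11 , 38, 45,59, 94]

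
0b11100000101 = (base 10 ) 1797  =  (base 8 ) 3405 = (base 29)23s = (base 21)41C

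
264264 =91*2904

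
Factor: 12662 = 2^1*13^1*487^1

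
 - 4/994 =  - 1 + 495/497 =-0.00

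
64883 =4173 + 60710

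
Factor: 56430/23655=2^1*3^2*11^1 * 83^( - 1 )  =  198/83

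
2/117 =2/117 = 0.02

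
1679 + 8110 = 9789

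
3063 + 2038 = 5101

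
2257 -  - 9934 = 12191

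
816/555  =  272/185 = 1.47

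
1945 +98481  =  100426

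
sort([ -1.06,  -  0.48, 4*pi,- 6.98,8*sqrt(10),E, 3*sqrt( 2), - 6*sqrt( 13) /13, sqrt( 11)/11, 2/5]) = [ - 6.98, - 6*sqrt( 13) /13,- 1.06, - 0.48,sqrt(11 ) /11,2/5,E,3*sqrt( 2 ), 4*pi,8*sqrt( 10 )]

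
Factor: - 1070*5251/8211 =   -  2^1*3^( - 1)*5^1*7^(  -  1) *17^(- 1)*23^( - 1) * 59^1*89^1*107^1 = - 5618570/8211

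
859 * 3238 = 2781442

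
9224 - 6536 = 2688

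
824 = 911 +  - 87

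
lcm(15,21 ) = 105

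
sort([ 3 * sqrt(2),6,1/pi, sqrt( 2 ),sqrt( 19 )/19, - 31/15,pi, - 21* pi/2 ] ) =[ - 21* pi/2, - 31/15,  sqrt( 19 )/19,  1/pi,sqrt (2 ),pi,3*sqrt( 2), 6 ]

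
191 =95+96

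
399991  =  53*7547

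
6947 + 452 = 7399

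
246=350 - 104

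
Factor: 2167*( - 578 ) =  - 2^1 * 11^1*17^2*197^1=- 1252526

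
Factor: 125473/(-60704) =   -  2^( - 5)  *7^( - 1 )*463^1 = - 463/224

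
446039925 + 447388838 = 893428763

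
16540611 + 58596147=75136758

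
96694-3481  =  93213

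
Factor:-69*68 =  - 4692= - 2^2*3^1*17^1*23^1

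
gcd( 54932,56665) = 1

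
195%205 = 195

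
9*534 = 4806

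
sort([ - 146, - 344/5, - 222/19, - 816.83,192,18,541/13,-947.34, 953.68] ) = [ - 947.34 , - 816.83, - 146, - 344/5,-222/19, 18, 541/13,192, 953.68]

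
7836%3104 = 1628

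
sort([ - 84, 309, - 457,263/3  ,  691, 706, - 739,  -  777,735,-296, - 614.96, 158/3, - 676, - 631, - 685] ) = [  -  777,-739, - 685, - 676, - 631, - 614.96,-457, - 296, - 84, 158/3, 263/3, 309 , 691, 706, 735 ]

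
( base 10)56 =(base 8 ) 70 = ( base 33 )1N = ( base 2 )111000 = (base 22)2c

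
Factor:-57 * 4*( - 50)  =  2^3 * 3^1 *5^2 * 19^1= 11400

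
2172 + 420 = 2592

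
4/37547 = 4/37547 = 0.00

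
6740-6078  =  662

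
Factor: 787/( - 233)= -233^ (-1)*787^1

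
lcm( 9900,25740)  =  128700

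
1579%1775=1579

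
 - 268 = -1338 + 1070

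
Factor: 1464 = 2^3*3^1*61^1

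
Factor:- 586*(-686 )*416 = 167230336 = 2^7 * 7^3*13^1*293^1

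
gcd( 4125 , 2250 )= 375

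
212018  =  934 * 227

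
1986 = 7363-5377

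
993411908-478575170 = 514836738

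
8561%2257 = 1790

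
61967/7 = 61967/7  =  8852.43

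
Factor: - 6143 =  - 6143^1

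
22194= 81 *274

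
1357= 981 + 376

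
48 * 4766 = 228768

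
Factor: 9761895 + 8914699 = 18676594  =  2^1*9338297^1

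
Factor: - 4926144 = -2^6 * 3^1*25657^1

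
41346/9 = 4594 = 4594.00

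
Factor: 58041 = 3^2*6449^1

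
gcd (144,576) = 144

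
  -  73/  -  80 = 73/80 = 0.91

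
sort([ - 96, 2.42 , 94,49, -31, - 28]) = [ - 96, - 31 , - 28,2.42,49,94]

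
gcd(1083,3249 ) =1083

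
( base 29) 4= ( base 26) 4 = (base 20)4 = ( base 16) 4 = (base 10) 4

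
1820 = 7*260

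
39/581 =39/581 = 0.07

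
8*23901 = 191208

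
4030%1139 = 613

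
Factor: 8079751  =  937^1 * 8623^1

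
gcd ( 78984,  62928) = 72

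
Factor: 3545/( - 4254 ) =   -  5/6 = -2^ (- 1)*3^( - 1)*5^1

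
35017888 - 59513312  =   - 24495424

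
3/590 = 3/590 = 0.01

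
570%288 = 282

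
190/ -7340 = -19/734 = - 0.03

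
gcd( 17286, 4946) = 2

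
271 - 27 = 244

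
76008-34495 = 41513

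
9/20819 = 9/20819=0.00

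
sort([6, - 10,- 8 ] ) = [- 10,-8,6 ]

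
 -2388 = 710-3098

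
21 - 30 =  - 9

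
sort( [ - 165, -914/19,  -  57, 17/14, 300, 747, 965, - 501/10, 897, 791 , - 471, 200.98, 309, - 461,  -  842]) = [ - 842,-471, - 461, - 165 , - 57,-501/10,-914/19,17/14,200.98,300, 309,747, 791, 897,965]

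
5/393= 5/393 = 0.01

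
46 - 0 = 46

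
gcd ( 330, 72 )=6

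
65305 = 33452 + 31853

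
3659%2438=1221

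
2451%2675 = 2451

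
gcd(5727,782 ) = 23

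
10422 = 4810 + 5612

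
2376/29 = 2376/29 =81.93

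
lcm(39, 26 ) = 78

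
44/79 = 44/79= 0.56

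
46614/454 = 23307/227 = 102.67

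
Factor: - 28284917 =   -  23^1 * 113^1*10883^1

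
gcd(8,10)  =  2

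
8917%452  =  329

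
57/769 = 57/769 = 0.07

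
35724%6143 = 5009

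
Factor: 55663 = 55663^1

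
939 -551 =388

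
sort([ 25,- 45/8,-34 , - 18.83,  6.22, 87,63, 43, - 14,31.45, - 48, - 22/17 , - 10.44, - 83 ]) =[ - 83, - 48, - 34, - 18.83, - 14, - 10.44, - 45/8 , - 22/17,6.22,25, 31.45, 43, 63, 87 ]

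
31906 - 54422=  - 22516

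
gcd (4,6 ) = 2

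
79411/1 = 79411 = 79411.00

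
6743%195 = 113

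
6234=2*3117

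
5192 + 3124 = 8316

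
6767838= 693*9766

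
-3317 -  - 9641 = 6324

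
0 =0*6920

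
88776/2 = 44388 =44388.00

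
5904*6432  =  37974528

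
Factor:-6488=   -  2^3*811^1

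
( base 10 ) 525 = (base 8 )1015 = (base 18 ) 1B3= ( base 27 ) jc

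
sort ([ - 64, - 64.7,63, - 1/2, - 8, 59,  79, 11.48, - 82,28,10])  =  [ - 82, - 64.7, - 64, - 8, - 1/2, 10, 11.48,  28,59,63,79]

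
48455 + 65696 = 114151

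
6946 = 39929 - 32983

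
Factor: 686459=29^1*23671^1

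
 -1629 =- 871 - 758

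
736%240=16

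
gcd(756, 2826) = 18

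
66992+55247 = 122239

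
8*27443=219544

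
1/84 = 1/84 = 0.01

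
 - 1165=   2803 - 3968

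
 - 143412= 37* ( - 3876 ) 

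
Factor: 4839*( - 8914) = -43134846 = - 2^1 *3^1*1613^1*4457^1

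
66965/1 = 66965 = 66965.00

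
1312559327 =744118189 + 568441138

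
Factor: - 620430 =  - 2^1* 3^1 * 5^1*20681^1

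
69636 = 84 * 829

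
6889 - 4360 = 2529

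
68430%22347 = 1389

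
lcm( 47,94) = 94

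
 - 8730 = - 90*97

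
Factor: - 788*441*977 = -2^2 * 3^2* 7^2  *197^1*977^1= - 339515316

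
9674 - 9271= 403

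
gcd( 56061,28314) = 9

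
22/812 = 11/406 = 0.03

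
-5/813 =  - 5/813 = - 0.01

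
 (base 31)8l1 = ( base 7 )33213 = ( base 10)8340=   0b10000010010100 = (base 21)ij3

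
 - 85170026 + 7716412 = - 77453614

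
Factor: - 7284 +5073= - 3^1*11^1*67^1 = - 2211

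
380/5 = 76 = 76.00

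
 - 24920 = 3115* (-8) 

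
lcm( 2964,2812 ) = 109668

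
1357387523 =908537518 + 448850005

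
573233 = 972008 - 398775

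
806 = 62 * 13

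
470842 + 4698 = 475540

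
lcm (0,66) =0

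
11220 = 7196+4024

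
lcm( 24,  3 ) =24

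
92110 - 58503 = 33607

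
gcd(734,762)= 2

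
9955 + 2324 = 12279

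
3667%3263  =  404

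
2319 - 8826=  -6507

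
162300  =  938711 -776411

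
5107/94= 54 + 31/94 = 54.33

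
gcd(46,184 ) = 46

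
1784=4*446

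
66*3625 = 239250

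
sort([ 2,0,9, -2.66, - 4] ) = [-4,-2.66,0,2,9] 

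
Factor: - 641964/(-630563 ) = 2^2*3^1*61^1*  719^( - 1 ) = 732/719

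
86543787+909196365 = 995740152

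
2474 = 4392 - 1918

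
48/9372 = 4/781 =0.01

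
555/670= 111/134  =  0.83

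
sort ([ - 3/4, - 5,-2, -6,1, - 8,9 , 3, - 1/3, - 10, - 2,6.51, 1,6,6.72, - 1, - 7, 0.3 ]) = [ - 10, - 8, - 7, - 6, - 5, - 2 , - 2, - 1,-3/4,-1/3, 0.3 , 1, 1,3, 6,  6.51,6.72, 9] 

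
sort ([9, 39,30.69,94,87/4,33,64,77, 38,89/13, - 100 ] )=[ - 100,89/13, 9,87/4,  30.69,33,38, 39,64,77 , 94]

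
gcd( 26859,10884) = 3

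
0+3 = 3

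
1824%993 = 831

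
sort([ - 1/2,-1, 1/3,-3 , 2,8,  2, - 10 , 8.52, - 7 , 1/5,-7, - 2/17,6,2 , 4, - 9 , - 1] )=[ - 10 ,-9, - 7,-7, - 3, - 1,-1, - 1/2,  -  2/17,1/5,1/3,2 , 2, 2,4,6, 8 , 8.52 ]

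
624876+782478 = 1407354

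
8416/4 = 2104= 2104.00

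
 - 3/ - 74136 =1/24712 = 0.00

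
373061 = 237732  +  135329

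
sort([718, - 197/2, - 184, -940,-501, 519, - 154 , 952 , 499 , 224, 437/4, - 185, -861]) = [ - 940, - 861, - 501,  -  185, - 184  , - 154, - 197/2, 437/4,224,499,519, 718,952]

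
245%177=68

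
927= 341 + 586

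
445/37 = 12+1/37  =  12.03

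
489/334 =1+ 155/334 = 1.46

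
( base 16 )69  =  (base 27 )3o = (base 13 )81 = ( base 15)70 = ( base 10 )105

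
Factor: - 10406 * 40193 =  - 418248358 = -2^1 * 11^2*43^1*40193^1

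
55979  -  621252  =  - 565273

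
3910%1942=26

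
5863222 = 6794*863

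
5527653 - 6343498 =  - 815845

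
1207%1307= 1207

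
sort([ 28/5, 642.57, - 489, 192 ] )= [ - 489, 28/5,192, 642.57] 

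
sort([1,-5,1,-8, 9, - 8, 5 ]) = [  -  8 , - 8,-5, 1, 1,5,9 ] 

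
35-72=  - 37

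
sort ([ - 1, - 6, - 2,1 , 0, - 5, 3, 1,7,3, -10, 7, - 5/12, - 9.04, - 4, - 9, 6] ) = [ - 10, - 9.04, - 9, - 6, - 5, - 4 , - 2, - 1,-5/12, 0, 1,1,3, 3, 6, 7,7]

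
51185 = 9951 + 41234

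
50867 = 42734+8133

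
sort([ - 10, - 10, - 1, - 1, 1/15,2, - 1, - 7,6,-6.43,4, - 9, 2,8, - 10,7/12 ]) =[ - 10, - 10, - 10, - 9,  -  7, - 6.43, - 1, - 1,- 1, 1/15, 7/12,2 , 2, 4, 6, 8] 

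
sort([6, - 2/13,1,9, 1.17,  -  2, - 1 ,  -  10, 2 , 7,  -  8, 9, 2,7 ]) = [ - 10, - 8, - 2, - 1, - 2/13,1,1.17,  2,  2,6,7,7,9,9 ]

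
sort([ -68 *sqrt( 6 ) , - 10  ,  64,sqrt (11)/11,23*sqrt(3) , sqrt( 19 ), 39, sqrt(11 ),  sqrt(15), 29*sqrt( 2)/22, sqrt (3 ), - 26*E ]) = [ - 68*sqrt(6), - 26*E, - 10,sqrt(11) /11, sqrt ( 3),29*sqrt( 2)/22,sqrt( 11 ),sqrt( 15) , sqrt(19 ),39,23  *  sqrt(3) , 64]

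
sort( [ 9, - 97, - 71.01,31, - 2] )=[-97,-71.01, - 2,9,31]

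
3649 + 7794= 11443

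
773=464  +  309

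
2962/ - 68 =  - 1481/34=   -43.56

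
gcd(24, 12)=12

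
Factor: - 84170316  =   - 2^2*3^1*7014193^1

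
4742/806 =2371/403 =5.88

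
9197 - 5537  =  3660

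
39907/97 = 39907/97 = 411.41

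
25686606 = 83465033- 57778427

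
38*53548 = 2034824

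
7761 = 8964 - 1203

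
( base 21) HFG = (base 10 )7828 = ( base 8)17224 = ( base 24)DE4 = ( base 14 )2bd2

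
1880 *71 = 133480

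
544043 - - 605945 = 1149988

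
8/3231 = 8/3231 =0.00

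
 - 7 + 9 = 2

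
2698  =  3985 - 1287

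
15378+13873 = 29251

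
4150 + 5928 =10078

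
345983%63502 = 28473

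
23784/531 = 44+140/177 = 44.79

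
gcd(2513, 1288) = 7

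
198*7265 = 1438470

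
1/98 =1/98 = 0.01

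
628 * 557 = 349796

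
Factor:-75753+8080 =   -  67673 = -  31^1 * 37^1* 59^1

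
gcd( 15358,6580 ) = 14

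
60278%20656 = 18966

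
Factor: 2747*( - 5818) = -15982046 = - 2^1*41^1* 67^1*2909^1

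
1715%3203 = 1715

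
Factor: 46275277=79^1*491^1 *1193^1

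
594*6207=3686958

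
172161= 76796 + 95365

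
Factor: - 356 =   -  2^2*89^1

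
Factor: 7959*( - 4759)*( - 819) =31021165539 = 3^3*7^2*13^1*379^1*4759^1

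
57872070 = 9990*5793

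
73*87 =6351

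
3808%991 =835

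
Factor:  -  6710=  - 2^1*5^1 * 11^1*61^1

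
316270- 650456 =  -  334186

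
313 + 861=1174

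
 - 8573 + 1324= - 7249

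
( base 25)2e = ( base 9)71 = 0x40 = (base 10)64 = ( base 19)37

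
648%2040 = 648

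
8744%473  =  230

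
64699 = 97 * 667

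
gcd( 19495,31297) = 7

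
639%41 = 24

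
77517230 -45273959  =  32243271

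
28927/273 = 28927/273=105.96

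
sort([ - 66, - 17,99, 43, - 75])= [-75, - 66,  -  17, 43,99]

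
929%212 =81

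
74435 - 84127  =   - 9692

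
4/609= 4/609 = 0.01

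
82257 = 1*82257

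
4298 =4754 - 456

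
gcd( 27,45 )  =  9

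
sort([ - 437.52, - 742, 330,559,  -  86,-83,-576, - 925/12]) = [ - 742, - 576, - 437.52, - 86, - 83, - 925/12, 330,559 ]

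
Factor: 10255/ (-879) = -3^( -1 )*5^1*7^1 = - 35/3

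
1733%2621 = 1733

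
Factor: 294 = 2^1*3^1 * 7^2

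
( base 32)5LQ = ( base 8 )13272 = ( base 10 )5818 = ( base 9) 7874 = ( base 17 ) 1324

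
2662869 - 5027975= - 2365106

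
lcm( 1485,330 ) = 2970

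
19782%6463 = 393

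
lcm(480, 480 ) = 480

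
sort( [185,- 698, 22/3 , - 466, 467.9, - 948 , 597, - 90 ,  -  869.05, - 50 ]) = [-948 , - 869.05, - 698, - 466, - 90, - 50, 22/3,185, 467.9,  597]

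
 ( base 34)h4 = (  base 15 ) 28c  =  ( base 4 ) 21012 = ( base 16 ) 246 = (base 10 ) 582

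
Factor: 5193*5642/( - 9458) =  - 14649453/4729 = - 3^2*7^1*13^1*31^1*577^1* 4729^( - 1)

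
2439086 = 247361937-244922851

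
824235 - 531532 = 292703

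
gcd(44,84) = 4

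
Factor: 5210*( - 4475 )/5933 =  - 2^1*5^3*17^( - 1 )*179^1* 349^ ( - 1)*521^1  =  - 23314750/5933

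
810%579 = 231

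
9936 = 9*1104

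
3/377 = 3/377 = 0.01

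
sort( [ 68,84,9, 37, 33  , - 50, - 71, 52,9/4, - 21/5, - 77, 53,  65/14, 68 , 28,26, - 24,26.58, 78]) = [ - 77, - 71, - 50, - 24, - 21/5, 9/4 , 65/14,  9,  26, 26.58, 28,  33 , 37, 52 , 53,68,  68, 78, 84]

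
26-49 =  - 23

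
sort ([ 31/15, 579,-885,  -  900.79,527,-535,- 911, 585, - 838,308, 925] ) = [ - 911, - 900.79, - 885, -838 , - 535, 31/15, 308 , 527,  579, 585,925 ] 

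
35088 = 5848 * 6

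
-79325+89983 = 10658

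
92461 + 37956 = 130417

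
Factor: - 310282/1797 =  - 518/3  =  - 2^1 * 3^( - 1)*7^1*37^1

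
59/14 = 4 + 3/14 = 4.21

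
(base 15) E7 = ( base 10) 217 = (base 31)70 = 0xD9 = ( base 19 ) B8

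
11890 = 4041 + 7849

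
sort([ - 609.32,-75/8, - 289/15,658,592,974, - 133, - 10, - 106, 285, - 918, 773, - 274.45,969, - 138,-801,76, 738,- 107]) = [ - 918, - 801,-609.32, - 274.45, - 138, - 133,-107, - 106,- 289/15, - 10,  -  75/8,76,285, 592,  658,738,  773,969,974 ]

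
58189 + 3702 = 61891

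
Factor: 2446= 2^1*1223^1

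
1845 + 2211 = 4056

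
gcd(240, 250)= 10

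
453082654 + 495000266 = 948082920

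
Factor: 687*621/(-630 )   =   - 2^( - 1 )* 3^2* 5^(  -  1)*7^(- 1) * 23^1*229^1 = - 47403/70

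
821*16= 13136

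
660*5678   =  3747480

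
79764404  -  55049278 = 24715126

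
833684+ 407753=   1241437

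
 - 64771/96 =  - 64771/96 = -674.70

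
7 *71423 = 499961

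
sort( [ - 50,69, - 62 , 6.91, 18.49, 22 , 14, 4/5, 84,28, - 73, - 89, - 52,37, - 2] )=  [ - 89, - 73, - 62,-52,-50, - 2, 4/5, 6.91, 14 , 18.49,22 , 28,37,69,  84 ] 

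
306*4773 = 1460538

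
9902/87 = 113+71/87 = 113.82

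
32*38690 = 1238080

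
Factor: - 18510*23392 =-2^6*3^1*5^1*17^1*43^1*617^1 = - 432985920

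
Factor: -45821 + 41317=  - 2^3*563^1 = -4504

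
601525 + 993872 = 1595397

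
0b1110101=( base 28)45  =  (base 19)63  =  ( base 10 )117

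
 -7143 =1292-8435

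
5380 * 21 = 112980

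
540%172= 24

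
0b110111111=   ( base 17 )195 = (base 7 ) 1206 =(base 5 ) 3242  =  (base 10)447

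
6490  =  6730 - 240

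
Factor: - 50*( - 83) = 2^1*  5^2*83^1  =  4150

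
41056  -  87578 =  - 46522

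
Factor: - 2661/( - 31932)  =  2^( - 2) * 3^( - 1) = 1/12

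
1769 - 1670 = 99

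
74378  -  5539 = 68839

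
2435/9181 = 2435/9181 = 0.27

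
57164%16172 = 8648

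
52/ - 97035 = -1  +  96983/97035 = -0.00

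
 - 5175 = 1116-6291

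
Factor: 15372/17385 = 2^2*3^1*5^ ( - 1) *7^1*19^( - 1) =84/95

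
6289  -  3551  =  2738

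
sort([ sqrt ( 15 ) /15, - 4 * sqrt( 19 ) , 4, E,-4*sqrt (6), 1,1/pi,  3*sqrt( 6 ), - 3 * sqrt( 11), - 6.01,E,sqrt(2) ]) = [ - 4 * sqrt( 19 ),  -  3* sqrt( 11), - 4*sqrt (6), - 6.01 , sqrt (15 ) /15  ,  1/pi, 1, sqrt( 2 ),E,  E,4,3*sqrt( 6)]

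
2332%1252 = 1080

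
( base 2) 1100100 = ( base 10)100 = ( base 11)91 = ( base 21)4g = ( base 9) 121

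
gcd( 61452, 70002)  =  18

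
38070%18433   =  1204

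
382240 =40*9556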